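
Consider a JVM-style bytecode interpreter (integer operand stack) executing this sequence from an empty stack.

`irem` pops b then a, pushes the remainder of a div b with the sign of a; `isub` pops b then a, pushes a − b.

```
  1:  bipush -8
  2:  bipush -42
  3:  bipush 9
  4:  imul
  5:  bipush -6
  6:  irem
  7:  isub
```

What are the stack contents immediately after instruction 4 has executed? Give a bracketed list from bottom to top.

[-8, -378]

bipush -8  -> [-8]
bipush -42 -> [-8, -42]
bipush 9   -> [-8, -42, 9]
imul       -> [-8, -378]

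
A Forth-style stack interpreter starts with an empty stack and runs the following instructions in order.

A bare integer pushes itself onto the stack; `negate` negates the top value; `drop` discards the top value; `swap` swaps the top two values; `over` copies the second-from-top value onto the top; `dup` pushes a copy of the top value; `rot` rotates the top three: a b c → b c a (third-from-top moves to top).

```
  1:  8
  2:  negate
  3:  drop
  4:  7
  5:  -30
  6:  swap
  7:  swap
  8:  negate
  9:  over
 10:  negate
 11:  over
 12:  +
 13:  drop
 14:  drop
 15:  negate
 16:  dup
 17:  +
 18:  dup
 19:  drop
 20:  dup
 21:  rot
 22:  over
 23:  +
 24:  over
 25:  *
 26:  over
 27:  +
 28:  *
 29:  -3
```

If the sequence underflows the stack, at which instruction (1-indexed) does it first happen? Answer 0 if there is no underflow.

21

8       [8]
negate  [-8]
drop    []
7       [7]
-30     [7, -30]
swap    [-30, 7]
swap    [7, -30]
negate  [7, 30]
over    [7, 30, 7]
negate  [7, 30, -7]
over    [7, 30, -7, 30]
+       [7, 30, 23]
drop    [7, 30]
drop    [7]
negate  [-7]
dup     [-7, -7]
+       [-14]
dup     [-14, -14]
drop    [-14]
dup     [-14, -14]
rot  — needs 3 operands, stack has 2 → underflow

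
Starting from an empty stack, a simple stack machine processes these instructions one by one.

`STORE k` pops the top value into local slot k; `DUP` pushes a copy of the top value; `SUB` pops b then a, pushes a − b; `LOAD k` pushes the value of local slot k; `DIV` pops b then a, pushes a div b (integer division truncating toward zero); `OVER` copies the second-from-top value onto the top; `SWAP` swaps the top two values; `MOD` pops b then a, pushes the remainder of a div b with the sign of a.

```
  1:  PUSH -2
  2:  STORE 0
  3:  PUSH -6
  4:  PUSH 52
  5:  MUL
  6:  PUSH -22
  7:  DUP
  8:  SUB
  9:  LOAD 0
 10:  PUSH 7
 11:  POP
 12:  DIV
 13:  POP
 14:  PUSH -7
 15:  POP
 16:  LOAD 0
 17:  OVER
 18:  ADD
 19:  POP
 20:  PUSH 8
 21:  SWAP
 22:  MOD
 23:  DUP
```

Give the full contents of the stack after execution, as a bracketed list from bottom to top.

[8, 8]

PUSH -2  → [-2]
STORE 0  → []
PUSH -6  → [-6]
PUSH 52  → [-6, 52]
MUL      → [-312]
PUSH -22 → [-312, -22]
DUP      → [-312, -22, -22]
SUB      → [-312, 0]
LOAD 0   → [-312, 0, -2]
PUSH 7   → [-312, 0, -2, 7]
POP      → [-312, 0, -2]
DIV      → [-312, 0]
POP      → [-312]
PUSH -7  → [-312, -7]
POP      → [-312]
LOAD 0   → [-312, -2]
OVER     → [-312, -2, -312]
ADD      → [-312, -314]
POP      → [-312]
PUSH 8   → [-312, 8]
SWAP     → [8, -312]
MOD      → [8]
DUP      → [8, 8]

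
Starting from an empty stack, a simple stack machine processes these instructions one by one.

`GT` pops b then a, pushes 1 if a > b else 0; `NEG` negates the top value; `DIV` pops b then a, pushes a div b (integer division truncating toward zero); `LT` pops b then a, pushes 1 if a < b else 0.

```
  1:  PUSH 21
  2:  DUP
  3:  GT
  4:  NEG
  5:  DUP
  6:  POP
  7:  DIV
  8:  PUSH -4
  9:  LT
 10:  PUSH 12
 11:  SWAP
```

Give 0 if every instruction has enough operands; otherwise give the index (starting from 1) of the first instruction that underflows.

7

PUSH 21 → 21
DUP     → 21 21
GT      → 0
NEG     → 0
DUP     → 0 0
POP     → 0
DIV  — needs 2 operands, stack has 1 → underflow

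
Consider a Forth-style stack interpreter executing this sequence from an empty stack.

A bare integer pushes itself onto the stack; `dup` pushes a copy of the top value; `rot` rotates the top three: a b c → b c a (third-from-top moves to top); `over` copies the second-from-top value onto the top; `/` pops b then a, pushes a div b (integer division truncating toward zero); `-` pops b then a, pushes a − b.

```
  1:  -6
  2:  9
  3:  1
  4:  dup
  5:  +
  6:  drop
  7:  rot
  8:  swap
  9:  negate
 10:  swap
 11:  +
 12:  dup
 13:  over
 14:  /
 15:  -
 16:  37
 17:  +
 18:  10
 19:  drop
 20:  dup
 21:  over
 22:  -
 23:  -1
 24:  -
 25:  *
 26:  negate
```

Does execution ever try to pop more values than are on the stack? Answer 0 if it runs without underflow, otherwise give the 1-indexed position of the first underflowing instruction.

7

-6    -6
9     -6 9
1     -6 9 1
dup   -6 9 1 1
+     -6 9 2
drop  -6 9
rot  — needs 3 operands, stack has 2 → underflow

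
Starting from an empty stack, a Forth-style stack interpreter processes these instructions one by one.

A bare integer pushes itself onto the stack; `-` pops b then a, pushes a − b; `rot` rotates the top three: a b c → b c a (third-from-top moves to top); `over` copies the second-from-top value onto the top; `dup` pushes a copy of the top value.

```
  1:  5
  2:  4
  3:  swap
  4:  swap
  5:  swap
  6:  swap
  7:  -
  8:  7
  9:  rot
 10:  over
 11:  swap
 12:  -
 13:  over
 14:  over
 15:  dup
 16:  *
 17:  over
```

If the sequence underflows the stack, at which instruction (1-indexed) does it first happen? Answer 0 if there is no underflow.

5     [5]
4     [5, 4]
swap  [4, 5]
swap  [5, 4]
swap  [4, 5]
swap  [5, 4]
-     [1]
7     [1, 7]
rot  — needs 3 operands, stack has 2 → underflow

9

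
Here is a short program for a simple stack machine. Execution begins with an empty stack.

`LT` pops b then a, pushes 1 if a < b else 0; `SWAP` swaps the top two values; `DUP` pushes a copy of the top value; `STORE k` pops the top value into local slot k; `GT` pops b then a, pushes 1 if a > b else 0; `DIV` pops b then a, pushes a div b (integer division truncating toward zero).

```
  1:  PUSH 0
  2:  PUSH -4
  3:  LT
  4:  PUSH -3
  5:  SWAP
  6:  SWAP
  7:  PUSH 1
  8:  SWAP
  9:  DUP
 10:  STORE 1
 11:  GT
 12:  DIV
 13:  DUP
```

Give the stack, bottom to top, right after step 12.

[0]

PUSH 0  : [0]
PUSH -4 : [0, -4]
LT      : [0]
PUSH -3 : [0, -3]
SWAP    : [-3, 0]
SWAP    : [0, -3]
PUSH 1  : [0, -3, 1]
SWAP    : [0, 1, -3]
DUP     : [0, 1, -3, -3]
STORE 1 : [0, 1, -3]
GT      : [0, 1]
DIV     : [0]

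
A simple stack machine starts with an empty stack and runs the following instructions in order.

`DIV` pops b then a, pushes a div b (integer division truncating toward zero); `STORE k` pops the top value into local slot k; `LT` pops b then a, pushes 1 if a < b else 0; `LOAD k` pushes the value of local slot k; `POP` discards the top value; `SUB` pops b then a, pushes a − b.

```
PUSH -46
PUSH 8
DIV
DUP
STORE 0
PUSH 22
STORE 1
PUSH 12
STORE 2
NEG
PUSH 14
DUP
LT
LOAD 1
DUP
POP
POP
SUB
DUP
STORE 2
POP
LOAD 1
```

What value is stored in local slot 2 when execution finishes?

5

PUSH -46  -46
PUSH 8    -46 8
DIV       -5
DUP       -5 -5
STORE 0   -5
PUSH 22   -5 22
STORE 1   -5
PUSH 12   -5 12
STORE 2   -5
NEG       5
PUSH 14   5 14
DUP       5 14 14
LT        5 0
LOAD 1    5 0 22
DUP       5 0 22 22
POP       5 0 22
POP       5 0
SUB       5
DUP       5 5
STORE 2   5
POP       (empty)
LOAD 1    22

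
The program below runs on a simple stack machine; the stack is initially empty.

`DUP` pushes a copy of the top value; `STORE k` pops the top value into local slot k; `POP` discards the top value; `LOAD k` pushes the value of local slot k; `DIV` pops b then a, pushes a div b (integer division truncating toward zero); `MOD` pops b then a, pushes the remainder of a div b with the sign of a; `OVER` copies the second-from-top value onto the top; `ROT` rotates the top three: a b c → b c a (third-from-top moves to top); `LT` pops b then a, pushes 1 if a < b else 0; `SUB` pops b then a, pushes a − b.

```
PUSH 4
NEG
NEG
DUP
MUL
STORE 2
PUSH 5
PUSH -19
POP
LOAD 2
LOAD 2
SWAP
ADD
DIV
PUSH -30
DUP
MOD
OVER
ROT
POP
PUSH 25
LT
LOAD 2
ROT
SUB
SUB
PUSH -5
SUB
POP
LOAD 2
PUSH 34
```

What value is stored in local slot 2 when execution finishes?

PUSH 4   -> [4]
NEG      -> [-4]
NEG      -> [4]
DUP      -> [4, 4]
MUL      -> [16]
STORE 2  -> []
PUSH 5   -> [5]
PUSH -19 -> [5, -19]
POP      -> [5]
LOAD 2   -> [5, 16]
LOAD 2   -> [5, 16, 16]
SWAP     -> [5, 16, 16]
ADD      -> [5, 32]
DIV      -> [0]
PUSH -30 -> [0, -30]
DUP      -> [0, -30, -30]
MOD      -> [0, 0]
OVER     -> [0, 0, 0]
ROT      -> [0, 0, 0]
POP      -> [0, 0]
PUSH 25  -> [0, 0, 25]
LT       -> [0, 1]
LOAD 2   -> [0, 1, 16]
ROT      -> [1, 16, 0]
SUB      -> [1, 16]
SUB      -> [-15]
PUSH -5  -> [-15, -5]
SUB      -> [-10]
POP      -> []
LOAD 2   -> [16]
PUSH 34  -> [16, 34]

16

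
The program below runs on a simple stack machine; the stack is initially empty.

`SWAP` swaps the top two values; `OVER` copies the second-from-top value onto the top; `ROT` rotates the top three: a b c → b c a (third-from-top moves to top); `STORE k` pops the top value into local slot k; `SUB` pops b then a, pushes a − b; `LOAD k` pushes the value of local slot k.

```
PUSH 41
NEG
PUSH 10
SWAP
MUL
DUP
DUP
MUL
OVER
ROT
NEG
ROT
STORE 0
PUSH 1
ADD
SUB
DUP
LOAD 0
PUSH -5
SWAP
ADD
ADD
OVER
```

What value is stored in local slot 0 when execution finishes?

PUSH 41 : 41
NEG     : -41
PUSH 10 : -41 10
SWAP    : 10 -41
MUL     : -410
DUP     : -410 -410
DUP     : -410 -410 -410
MUL     : -410 168100
OVER    : -410 168100 -410
ROT     : 168100 -410 -410
NEG     : 168100 -410 410
ROT     : -410 410 168100
STORE 0 : -410 410
PUSH 1  : -410 410 1
ADD     : -410 411
SUB     : -821
DUP     : -821 -821
LOAD 0  : -821 -821 168100
PUSH -5 : -821 -821 168100 -5
SWAP    : -821 -821 -5 168100
ADD     : -821 -821 168095
ADD     : -821 167274
OVER    : -821 167274 -821

168100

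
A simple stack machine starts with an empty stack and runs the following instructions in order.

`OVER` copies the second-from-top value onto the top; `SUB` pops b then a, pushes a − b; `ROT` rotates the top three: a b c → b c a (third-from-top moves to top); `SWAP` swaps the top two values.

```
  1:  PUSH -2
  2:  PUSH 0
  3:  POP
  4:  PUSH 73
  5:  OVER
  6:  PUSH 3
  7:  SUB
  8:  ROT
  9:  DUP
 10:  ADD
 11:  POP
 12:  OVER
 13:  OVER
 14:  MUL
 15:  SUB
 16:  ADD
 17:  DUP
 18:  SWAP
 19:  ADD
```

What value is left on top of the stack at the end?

866

PUSH -2  -2
PUSH 0   -2 0
POP      -2
PUSH 73  -2 73
OVER     -2 73 -2
PUSH 3   -2 73 -2 3
SUB      -2 73 -5
ROT      73 -5 -2
DUP      73 -5 -2 -2
ADD      73 -5 -4
POP      73 -5
OVER     73 -5 73
OVER     73 -5 73 -5
MUL      73 -5 -365
SUB      73 360
ADD      433
DUP      433 433
SWAP     433 433
ADD      866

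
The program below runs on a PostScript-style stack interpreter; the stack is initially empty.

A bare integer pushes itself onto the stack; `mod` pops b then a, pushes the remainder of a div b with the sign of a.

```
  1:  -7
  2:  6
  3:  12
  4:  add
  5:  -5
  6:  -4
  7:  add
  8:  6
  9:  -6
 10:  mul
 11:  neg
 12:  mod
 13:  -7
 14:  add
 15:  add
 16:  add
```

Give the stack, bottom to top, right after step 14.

[-7, 18, -16]

-7   -7
6    -7 6
12   -7 6 12
add  -7 18
-5   -7 18 -5
-4   -7 18 -5 -4
add  -7 18 -9
6    -7 18 -9 6
-6   -7 18 -9 6 -6
mul  -7 18 -9 -36
neg  -7 18 -9 36
mod  -7 18 -9
-7   -7 18 -9 -7
add  -7 18 -16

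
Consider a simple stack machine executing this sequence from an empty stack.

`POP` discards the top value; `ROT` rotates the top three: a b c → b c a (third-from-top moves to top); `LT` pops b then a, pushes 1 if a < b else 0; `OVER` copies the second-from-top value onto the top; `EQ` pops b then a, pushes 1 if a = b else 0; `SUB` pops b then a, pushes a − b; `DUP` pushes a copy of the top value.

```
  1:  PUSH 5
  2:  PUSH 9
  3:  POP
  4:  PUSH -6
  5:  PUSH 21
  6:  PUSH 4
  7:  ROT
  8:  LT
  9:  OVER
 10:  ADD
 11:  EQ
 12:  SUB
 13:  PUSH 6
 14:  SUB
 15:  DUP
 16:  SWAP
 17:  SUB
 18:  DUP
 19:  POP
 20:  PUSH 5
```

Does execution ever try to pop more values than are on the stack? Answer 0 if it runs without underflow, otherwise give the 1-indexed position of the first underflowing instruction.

PUSH 5  : 5
PUSH 9  : 5 9
POP     : 5
PUSH -6 : 5 -6
PUSH 21 : 5 -6 21
PUSH 4  : 5 -6 21 4
ROT     : 5 21 4 -6
LT      : 5 21 0
OVER    : 5 21 0 21
ADD     : 5 21 21
EQ      : 5 1
SUB     : 4
PUSH 6  : 4 6
SUB     : -2
DUP     : -2 -2
SWAP    : -2 -2
SUB     : 0
DUP     : 0 0
POP     : 0
PUSH 5  : 0 5

0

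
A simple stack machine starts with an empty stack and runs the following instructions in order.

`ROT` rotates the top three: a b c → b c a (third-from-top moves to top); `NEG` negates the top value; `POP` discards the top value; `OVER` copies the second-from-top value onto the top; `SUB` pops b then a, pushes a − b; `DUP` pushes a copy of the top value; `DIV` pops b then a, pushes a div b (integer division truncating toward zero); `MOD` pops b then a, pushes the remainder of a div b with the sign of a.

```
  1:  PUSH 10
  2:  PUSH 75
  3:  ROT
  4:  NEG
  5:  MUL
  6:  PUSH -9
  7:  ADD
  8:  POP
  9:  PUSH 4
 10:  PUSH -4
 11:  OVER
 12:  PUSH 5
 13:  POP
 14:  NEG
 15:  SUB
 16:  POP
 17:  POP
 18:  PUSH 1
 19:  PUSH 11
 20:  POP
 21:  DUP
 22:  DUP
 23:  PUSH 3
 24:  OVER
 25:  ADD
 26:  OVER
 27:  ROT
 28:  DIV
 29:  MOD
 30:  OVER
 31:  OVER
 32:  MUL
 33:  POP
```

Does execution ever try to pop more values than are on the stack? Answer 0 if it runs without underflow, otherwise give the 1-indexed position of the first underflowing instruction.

3

PUSH 10  [10]
PUSH 75  [10, 75]
ROT  — needs 3 operands, stack has 2 → underflow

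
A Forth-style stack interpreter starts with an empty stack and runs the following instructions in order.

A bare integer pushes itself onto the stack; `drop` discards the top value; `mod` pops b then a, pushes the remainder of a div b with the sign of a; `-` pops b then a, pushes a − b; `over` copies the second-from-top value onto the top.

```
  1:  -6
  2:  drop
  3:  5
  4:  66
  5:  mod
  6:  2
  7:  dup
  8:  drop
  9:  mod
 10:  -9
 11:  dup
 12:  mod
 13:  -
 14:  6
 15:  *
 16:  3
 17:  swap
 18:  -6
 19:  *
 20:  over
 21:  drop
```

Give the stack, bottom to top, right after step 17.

-6   -> [-6]
drop -> []
5    -> [5]
66   -> [5, 66]
mod  -> [5]
2    -> [5, 2]
dup  -> [5, 2, 2]
drop -> [5, 2]
mod  -> [1]
-9   -> [1, -9]
dup  -> [1, -9, -9]
mod  -> [1, 0]
-    -> [1]
6    -> [1, 6]
*    -> [6]
3    -> [6, 3]
swap -> [3, 6]

[3, 6]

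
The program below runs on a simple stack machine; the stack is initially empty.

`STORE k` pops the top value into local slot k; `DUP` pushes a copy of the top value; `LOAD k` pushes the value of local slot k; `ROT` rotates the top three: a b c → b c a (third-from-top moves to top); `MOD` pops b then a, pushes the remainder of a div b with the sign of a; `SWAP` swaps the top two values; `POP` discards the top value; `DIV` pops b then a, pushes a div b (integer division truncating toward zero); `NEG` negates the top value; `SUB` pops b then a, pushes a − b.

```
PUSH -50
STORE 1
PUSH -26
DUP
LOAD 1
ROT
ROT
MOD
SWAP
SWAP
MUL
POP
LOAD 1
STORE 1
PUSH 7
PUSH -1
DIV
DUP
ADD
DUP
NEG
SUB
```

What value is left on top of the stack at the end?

-28

PUSH -50 → -50
STORE 1  → (empty)
PUSH -26 → -26
DUP      → -26 -26
LOAD 1   → -26 -26 -50
ROT      → -26 -50 -26
ROT      → -50 -26 -26
MOD      → -50 0
SWAP     → 0 -50
SWAP     → -50 0
MUL      → 0
POP      → (empty)
LOAD 1   → -50
STORE 1  → (empty)
PUSH 7   → 7
PUSH -1  → 7 -1
DIV      → -7
DUP      → -7 -7
ADD      → -14
DUP      → -14 -14
NEG      → -14 14
SUB      → -28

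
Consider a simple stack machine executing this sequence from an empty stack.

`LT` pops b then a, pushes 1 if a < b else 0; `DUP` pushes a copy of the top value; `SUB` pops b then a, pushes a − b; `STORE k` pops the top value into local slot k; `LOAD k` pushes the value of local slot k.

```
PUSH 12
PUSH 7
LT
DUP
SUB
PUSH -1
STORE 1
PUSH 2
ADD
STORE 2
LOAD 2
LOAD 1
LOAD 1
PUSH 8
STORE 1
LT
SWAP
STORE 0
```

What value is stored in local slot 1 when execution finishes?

8

PUSH 12  12
PUSH 7   12 7
LT       0
DUP      0 0
SUB      0
PUSH -1  0 -1
STORE 1  0
PUSH 2   0 2
ADD      2
STORE 2  (empty)
LOAD 2   2
LOAD 1   2 -1
LOAD 1   2 -1 -1
PUSH 8   2 -1 -1 8
STORE 1  2 -1 -1
LT       2 0
SWAP     0 2
STORE 0  0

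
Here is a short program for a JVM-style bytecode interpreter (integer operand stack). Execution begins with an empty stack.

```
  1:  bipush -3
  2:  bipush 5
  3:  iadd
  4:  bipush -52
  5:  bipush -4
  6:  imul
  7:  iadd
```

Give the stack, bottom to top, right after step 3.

bipush -3  -3
bipush 5   -3 5
iadd       2

[2]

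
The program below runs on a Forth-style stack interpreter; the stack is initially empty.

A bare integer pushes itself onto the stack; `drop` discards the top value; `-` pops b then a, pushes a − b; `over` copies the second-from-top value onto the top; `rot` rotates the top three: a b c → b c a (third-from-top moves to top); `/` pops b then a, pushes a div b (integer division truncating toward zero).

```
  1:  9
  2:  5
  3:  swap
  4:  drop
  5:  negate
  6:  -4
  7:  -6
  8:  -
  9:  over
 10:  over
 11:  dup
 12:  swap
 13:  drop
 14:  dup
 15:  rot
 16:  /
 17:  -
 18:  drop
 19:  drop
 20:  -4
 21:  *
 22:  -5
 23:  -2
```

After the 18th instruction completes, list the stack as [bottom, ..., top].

[-5, 2]

9      → 9
5      → 9 5
swap   → 5 9
drop   → 5
negate → -5
-4     → -5 -4
-6     → -5 -4 -6
-      → -5 2
over   → -5 2 -5
over   → -5 2 -5 2
dup    → -5 2 -5 2 2
swap   → -5 2 -5 2 2
drop   → -5 2 -5 2
dup    → -5 2 -5 2 2
rot    → -5 2 2 2 -5
/      → -5 2 2 0
-      → -5 2 2
drop   → -5 2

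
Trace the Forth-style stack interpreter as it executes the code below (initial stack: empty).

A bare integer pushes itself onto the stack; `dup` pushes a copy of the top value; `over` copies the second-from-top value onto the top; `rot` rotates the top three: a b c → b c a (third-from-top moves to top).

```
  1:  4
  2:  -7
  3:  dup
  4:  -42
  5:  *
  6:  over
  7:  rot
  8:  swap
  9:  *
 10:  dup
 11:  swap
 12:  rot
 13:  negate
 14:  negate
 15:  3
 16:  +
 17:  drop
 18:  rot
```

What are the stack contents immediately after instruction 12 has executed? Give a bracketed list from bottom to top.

[4, 49, 49, 294]

4    -> [4]
-7   -> [4, -7]
dup  -> [4, -7, -7]
-42  -> [4, -7, -7, -42]
*    -> [4, -7, 294]
over -> [4, -7, 294, -7]
rot  -> [4, 294, -7, -7]
swap -> [4, 294, -7, -7]
*    -> [4, 294, 49]
dup  -> [4, 294, 49, 49]
swap -> [4, 294, 49, 49]
rot  -> [4, 49, 49, 294]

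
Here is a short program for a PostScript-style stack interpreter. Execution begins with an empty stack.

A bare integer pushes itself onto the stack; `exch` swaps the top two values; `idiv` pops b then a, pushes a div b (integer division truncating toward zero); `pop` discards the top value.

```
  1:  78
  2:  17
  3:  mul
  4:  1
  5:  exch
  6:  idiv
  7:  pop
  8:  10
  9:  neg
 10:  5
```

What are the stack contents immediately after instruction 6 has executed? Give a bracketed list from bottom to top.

78   -> [78]
17   -> [78, 17]
mul  -> [1326]
1    -> [1326, 1]
exch -> [1, 1326]
idiv -> [0]

[0]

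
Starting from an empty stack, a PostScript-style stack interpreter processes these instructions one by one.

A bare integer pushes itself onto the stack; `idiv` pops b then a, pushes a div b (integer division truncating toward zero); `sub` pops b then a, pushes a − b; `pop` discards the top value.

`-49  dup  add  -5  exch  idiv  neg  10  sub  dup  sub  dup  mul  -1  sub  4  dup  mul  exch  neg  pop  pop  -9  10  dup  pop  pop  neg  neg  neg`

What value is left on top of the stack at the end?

-49  : -49
dup  : -49 -49
add  : -98
-5   : -98 -5
exch : -5 -98
idiv : 0
neg  : 0
10   : 0 10
sub  : -10
dup  : -10 -10
sub  : 0
dup  : 0 0
mul  : 0
-1   : 0 -1
sub  : 1
4    : 1 4
dup  : 1 4 4
mul  : 1 16
exch : 16 1
neg  : 16 -1
pop  : 16
pop  : (empty)
-9   : -9
10   : -9 10
dup  : -9 10 10
pop  : -9 10
pop  : -9
neg  : 9
neg  : -9
neg  : 9

9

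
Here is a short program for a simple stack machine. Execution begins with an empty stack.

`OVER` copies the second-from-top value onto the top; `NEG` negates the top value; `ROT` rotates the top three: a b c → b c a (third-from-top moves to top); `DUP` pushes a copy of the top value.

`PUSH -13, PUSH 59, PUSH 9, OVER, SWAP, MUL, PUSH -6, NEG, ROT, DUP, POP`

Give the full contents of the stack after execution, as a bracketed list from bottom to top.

PUSH -13 → -13
PUSH 59  → -13 59
PUSH 9   → -13 59 9
OVER     → -13 59 9 59
SWAP     → -13 59 59 9
MUL      → -13 59 531
PUSH -6  → -13 59 531 -6
NEG      → -13 59 531 6
ROT      → -13 531 6 59
DUP      → -13 531 6 59 59
POP      → -13 531 6 59

[-13, 531, 6, 59]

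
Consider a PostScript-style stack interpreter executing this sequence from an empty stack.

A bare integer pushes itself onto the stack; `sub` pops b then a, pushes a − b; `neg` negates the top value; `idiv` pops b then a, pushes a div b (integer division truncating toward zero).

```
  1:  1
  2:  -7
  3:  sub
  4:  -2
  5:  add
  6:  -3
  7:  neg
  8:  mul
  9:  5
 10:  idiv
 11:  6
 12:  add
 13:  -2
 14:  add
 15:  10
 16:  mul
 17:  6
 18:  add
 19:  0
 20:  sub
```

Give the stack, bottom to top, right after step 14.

[7]

1    -> 1
-7   -> 1 -7
sub  -> 8
-2   -> 8 -2
add  -> 6
-3   -> 6 -3
neg  -> 6 3
mul  -> 18
5    -> 18 5
idiv -> 3
6    -> 3 6
add  -> 9
-2   -> 9 -2
add  -> 7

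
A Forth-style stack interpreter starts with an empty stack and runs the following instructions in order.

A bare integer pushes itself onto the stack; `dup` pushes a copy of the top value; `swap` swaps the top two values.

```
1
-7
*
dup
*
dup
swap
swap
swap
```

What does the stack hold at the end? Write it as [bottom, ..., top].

[49, 49]

1    → 1
-7   → 1 -7
*    → -7
dup  → -7 -7
*    → 49
dup  → 49 49
swap → 49 49
swap → 49 49
swap → 49 49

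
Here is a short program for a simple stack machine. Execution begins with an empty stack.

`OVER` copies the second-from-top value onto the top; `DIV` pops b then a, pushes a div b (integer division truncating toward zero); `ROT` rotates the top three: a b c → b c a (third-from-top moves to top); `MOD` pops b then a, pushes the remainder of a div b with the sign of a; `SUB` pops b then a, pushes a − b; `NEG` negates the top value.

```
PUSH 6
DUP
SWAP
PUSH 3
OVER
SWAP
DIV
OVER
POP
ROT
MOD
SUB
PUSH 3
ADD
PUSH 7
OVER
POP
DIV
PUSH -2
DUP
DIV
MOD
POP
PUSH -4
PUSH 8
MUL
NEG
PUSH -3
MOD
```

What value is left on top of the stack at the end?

2

PUSH 6  -> [6]
DUP     -> [6, 6]
SWAP    -> [6, 6]
PUSH 3  -> [6, 6, 3]
OVER    -> [6, 6, 3, 6]
SWAP    -> [6, 6, 6, 3]
DIV     -> [6, 6, 2]
OVER    -> [6, 6, 2, 6]
POP     -> [6, 6, 2]
ROT     -> [6, 2, 6]
MOD     -> [6, 2]
SUB     -> [4]
PUSH 3  -> [4, 3]
ADD     -> [7]
PUSH 7  -> [7, 7]
OVER    -> [7, 7, 7]
POP     -> [7, 7]
DIV     -> [1]
PUSH -2 -> [1, -2]
DUP     -> [1, -2, -2]
DIV     -> [1, 1]
MOD     -> [0]
POP     -> []
PUSH -4 -> [-4]
PUSH 8  -> [-4, 8]
MUL     -> [-32]
NEG     -> [32]
PUSH -3 -> [32, -3]
MOD     -> [2]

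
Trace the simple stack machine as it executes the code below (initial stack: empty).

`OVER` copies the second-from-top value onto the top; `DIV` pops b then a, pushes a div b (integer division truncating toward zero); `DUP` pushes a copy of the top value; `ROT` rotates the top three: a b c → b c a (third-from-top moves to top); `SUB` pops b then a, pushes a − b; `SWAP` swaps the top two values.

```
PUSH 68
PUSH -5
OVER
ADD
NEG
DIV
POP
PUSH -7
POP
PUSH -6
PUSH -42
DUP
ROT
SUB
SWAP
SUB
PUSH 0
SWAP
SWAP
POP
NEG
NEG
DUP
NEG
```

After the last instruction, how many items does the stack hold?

2

PUSH 68   68
PUSH -5   68 -5
OVER      68 -5 68
ADD       68 63
NEG       68 -63
DIV       -1
POP       (empty)
PUSH -7   -7
POP       (empty)
PUSH -6   -6
PUSH -42  -6 -42
DUP       -6 -42 -42
ROT       -42 -42 -6
SUB       -42 -36
SWAP      -36 -42
SUB       6
PUSH 0    6 0
SWAP      0 6
SWAP      6 0
POP       6
NEG       -6
NEG       6
DUP       6 6
NEG       6 -6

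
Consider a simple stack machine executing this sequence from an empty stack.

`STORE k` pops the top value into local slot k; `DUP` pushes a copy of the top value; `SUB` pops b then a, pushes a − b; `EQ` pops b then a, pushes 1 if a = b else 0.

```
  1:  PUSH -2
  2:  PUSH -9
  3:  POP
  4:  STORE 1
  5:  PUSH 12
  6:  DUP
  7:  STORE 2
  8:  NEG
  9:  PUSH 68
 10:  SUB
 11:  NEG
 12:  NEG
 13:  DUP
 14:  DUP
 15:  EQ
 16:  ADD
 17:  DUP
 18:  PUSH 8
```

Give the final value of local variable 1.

PUSH -2  [-2]
PUSH -9  [-2, -9]
POP      [-2]
STORE 1  []
PUSH 12  [12]
DUP      [12, 12]
STORE 2  [12]
NEG      [-12]
PUSH 68  [-12, 68]
SUB      [-80]
NEG      [80]
NEG      [-80]
DUP      [-80, -80]
DUP      [-80, -80, -80]
EQ       [-80, 1]
ADD      [-79]
DUP      [-79, -79]
PUSH 8   [-79, -79, 8]

-2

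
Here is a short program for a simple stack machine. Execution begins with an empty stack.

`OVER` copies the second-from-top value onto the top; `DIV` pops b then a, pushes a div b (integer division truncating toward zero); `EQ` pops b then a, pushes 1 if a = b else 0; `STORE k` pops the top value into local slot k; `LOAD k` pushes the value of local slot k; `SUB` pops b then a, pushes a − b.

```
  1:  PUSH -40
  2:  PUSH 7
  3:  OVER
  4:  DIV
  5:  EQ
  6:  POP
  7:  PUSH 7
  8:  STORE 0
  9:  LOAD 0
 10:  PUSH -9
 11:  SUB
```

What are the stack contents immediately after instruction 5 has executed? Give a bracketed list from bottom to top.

PUSH -40 -> [-40]
PUSH 7   -> [-40, 7]
OVER     -> [-40, 7, -40]
DIV      -> [-40, 0]
EQ       -> [0]

[0]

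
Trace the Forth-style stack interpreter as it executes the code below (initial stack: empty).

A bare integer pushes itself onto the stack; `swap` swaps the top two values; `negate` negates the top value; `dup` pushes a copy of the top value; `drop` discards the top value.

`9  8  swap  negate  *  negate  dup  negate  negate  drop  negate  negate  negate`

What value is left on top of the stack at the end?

-72

9      → 9
8      → 9 8
swap   → 8 9
negate → 8 -9
*      → -72
negate → 72
dup    → 72 72
negate → 72 -72
negate → 72 72
drop   → 72
negate → -72
negate → 72
negate → -72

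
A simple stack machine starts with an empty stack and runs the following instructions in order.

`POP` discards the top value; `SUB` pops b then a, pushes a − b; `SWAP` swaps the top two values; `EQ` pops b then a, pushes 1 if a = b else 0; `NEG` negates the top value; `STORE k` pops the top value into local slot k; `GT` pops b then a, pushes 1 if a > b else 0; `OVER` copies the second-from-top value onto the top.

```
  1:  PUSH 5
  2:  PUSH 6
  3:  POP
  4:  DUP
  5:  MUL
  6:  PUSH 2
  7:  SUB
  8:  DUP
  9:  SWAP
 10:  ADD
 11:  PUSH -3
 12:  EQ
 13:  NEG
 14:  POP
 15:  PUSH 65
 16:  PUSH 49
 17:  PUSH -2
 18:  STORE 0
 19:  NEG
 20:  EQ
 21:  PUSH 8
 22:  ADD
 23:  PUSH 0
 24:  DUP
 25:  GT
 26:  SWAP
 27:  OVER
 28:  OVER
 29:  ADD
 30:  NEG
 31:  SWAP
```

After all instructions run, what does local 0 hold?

PUSH 5   5
PUSH 6   5 6
POP      5
DUP      5 5
MUL      25
PUSH 2   25 2
SUB      23
DUP      23 23
SWAP     23 23
ADD      46
PUSH -3  46 -3
EQ       0
NEG      0
POP      (empty)
PUSH 65  65
PUSH 49  65 49
PUSH -2  65 49 -2
STORE 0  65 49
NEG      65 -49
EQ       0
PUSH 8   0 8
ADD      8
PUSH 0   8 0
DUP      8 0 0
GT       8 0
SWAP     0 8
OVER     0 8 0
OVER     0 8 0 8
ADD      0 8 8
NEG      0 8 -8
SWAP     0 -8 8

-2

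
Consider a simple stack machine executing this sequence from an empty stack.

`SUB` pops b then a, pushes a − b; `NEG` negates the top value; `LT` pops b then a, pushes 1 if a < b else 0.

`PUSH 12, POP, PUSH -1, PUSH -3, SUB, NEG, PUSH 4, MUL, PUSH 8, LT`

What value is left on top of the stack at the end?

1

PUSH 12  12
POP      (empty)
PUSH -1  -1
PUSH -3  -1 -3
SUB      2
NEG      -2
PUSH 4   -2 4
MUL      -8
PUSH 8   -8 8
LT       1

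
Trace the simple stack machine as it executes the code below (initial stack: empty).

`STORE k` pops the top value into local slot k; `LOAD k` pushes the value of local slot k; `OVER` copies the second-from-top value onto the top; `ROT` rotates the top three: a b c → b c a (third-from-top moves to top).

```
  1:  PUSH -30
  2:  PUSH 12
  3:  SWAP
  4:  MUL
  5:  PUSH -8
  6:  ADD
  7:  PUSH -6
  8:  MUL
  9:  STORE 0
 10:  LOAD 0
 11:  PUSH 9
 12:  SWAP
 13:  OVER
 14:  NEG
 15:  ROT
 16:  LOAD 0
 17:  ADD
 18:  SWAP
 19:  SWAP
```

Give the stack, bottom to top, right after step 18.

[2208, 2217, -9]

PUSH -30  -30
PUSH 12   -30 12
SWAP      12 -30
MUL       -360
PUSH -8   -360 -8
ADD       -368
PUSH -6   -368 -6
MUL       2208
STORE 0   (empty)
LOAD 0    2208
PUSH 9    2208 9
SWAP      9 2208
OVER      9 2208 9
NEG       9 2208 -9
ROT       2208 -9 9
LOAD 0    2208 -9 9 2208
ADD       2208 -9 2217
SWAP      2208 2217 -9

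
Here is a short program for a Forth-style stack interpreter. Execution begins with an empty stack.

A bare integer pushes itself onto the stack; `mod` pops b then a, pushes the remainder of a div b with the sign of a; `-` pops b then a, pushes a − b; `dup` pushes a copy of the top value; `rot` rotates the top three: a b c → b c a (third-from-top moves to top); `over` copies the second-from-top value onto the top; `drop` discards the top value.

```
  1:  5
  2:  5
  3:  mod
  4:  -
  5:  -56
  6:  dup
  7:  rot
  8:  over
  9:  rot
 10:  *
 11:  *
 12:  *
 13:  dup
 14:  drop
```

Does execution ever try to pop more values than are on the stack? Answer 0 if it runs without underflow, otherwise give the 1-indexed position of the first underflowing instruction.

4

5   -> [5]
5   -> [5, 5]
mod -> [0]
-  — needs 2 operands, stack has 1 → underflow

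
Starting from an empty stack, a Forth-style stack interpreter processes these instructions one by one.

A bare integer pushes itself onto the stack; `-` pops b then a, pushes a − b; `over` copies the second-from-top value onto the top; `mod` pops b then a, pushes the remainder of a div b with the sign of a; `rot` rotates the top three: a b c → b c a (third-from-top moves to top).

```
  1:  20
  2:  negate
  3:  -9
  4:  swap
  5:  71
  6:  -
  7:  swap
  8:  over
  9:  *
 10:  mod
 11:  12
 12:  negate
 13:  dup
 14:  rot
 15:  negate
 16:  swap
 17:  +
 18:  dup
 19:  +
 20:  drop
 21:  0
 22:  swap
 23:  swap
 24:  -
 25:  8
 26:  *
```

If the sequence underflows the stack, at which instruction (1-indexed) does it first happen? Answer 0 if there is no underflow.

0

20      20
negate  -20
-9      -20 -9
swap    -9 -20
71      -9 -20 71
-       -9 -91
swap    -91 -9
over    -91 -9 -91
*       -91 819
mod     -91
12      -91 12
negate  -91 -12
dup     -91 -12 -12
rot     -12 -12 -91
negate  -12 -12 91
swap    -12 91 -12
+       -12 79
dup     -12 79 79
+       -12 158
drop    -12
0       -12 0
swap    0 -12
swap    -12 0
-       -12
8       -12 8
*       -96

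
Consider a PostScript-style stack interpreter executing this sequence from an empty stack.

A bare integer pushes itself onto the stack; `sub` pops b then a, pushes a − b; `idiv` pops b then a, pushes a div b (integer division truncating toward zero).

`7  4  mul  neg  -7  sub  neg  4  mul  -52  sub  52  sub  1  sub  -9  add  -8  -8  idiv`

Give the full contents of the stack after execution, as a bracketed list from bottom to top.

7    : [7]
4    : [7, 4]
mul  : [28]
neg  : [-28]
-7   : [-28, -7]
sub  : [-21]
neg  : [21]
4    : [21, 4]
mul  : [84]
-52  : [84, -52]
sub  : [136]
52   : [136, 52]
sub  : [84]
1    : [84, 1]
sub  : [83]
-9   : [83, -9]
add  : [74]
-8   : [74, -8]
-8   : [74, -8, -8]
idiv : [74, 1]

[74, 1]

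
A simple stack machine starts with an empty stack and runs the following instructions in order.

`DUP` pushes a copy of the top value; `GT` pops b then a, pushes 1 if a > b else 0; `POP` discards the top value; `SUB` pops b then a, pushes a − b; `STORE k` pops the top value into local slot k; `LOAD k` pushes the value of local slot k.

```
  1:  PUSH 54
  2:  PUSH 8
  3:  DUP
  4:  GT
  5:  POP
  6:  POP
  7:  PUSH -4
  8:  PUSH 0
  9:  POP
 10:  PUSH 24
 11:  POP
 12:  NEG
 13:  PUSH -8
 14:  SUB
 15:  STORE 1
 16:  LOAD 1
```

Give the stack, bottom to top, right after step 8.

[-4, 0]

PUSH 54  [54]
PUSH 8   [54, 8]
DUP      [54, 8, 8]
GT       [54, 0]
POP      [54]
POP      []
PUSH -4  [-4]
PUSH 0   [-4, 0]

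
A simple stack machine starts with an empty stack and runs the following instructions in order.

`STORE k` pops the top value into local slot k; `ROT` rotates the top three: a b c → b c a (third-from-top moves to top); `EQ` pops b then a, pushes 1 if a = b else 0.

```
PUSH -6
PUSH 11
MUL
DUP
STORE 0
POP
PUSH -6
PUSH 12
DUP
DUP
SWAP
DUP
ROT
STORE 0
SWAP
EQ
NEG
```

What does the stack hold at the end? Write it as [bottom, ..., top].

[-6, 12, -1]

PUSH -6  -6
PUSH 11  -6 11
MUL      -66
DUP      -66 -66
STORE 0  -66
POP      (empty)
PUSH -6  -6
PUSH 12  -6 12
DUP      -6 12 12
DUP      -6 12 12 12
SWAP     -6 12 12 12
DUP      -6 12 12 12 12
ROT      -6 12 12 12 12
STORE 0  -6 12 12 12
SWAP     -6 12 12 12
EQ       -6 12 1
NEG      -6 12 -1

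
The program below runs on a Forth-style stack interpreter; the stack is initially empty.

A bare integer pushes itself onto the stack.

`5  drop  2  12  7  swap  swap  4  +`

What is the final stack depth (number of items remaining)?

5    → 5
drop → (empty)
2    → 2
12   → 2 12
7    → 2 12 7
swap → 2 7 12
swap → 2 12 7
4    → 2 12 7 4
+    → 2 12 11

3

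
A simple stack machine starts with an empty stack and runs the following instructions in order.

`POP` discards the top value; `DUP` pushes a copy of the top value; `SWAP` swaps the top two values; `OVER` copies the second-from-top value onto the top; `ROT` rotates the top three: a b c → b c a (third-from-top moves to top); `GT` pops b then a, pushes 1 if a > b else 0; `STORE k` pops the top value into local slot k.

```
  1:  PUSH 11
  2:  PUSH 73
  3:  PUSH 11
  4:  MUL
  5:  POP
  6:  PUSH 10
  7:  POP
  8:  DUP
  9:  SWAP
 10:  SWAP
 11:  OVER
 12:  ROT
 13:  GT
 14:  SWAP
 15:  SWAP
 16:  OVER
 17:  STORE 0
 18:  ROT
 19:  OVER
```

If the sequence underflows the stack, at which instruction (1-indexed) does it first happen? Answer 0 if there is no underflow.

PUSH 11 → 11
PUSH 73 → 11 73
PUSH 11 → 11 73 11
MUL     → 11 803
POP     → 11
PUSH 10 → 11 10
POP     → 11
DUP     → 11 11
SWAP    → 11 11
SWAP    → 11 11
OVER    → 11 11 11
ROT     → 11 11 11
GT      → 11 0
SWAP    → 0 11
SWAP    → 11 0
OVER    → 11 0 11
STORE 0 → 11 0
ROT  — needs 3 operands, stack has 2 → underflow

18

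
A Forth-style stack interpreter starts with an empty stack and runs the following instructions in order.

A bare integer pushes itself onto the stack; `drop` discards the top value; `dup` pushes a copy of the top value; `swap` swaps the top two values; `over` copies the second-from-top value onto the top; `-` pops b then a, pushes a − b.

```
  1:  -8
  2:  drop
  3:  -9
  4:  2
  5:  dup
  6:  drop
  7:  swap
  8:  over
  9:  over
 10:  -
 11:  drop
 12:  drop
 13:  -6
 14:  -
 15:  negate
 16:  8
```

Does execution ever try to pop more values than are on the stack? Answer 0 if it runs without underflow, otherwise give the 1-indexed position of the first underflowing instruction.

0

-8     : [-8]
drop   : []
-9     : [-9]
2      : [-9, 2]
dup    : [-9, 2, 2]
drop   : [-9, 2]
swap   : [2, -9]
over   : [2, -9, 2]
over   : [2, -9, 2, -9]
-      : [2, -9, 11]
drop   : [2, -9]
drop   : [2]
-6     : [2, -6]
-      : [8]
negate : [-8]
8      : [-8, 8]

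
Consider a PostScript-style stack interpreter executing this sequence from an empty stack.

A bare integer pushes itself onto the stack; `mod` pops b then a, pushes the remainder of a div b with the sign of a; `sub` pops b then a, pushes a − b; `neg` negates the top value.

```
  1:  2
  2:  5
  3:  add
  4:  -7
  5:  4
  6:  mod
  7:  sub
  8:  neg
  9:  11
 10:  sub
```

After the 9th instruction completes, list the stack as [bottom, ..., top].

2   -> [2]
5   -> [2, 5]
add -> [7]
-7  -> [7, -7]
4   -> [7, -7, 4]
mod -> [7, -3]
sub -> [10]
neg -> [-10]
11  -> [-10, 11]

[-10, 11]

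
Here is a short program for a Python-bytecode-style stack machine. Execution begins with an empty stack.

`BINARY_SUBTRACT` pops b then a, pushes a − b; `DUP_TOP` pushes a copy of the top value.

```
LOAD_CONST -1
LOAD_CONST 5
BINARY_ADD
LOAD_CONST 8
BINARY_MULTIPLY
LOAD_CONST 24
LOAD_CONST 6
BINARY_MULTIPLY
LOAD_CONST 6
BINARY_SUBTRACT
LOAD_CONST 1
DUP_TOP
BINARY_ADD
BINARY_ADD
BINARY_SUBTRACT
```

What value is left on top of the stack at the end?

-108

LOAD_CONST -1    -1
LOAD_CONST 5     -1 5
BINARY_ADD       4
LOAD_CONST 8     4 8
BINARY_MULTIPLY  32
LOAD_CONST 24    32 24
LOAD_CONST 6     32 24 6
BINARY_MULTIPLY  32 144
LOAD_CONST 6     32 144 6
BINARY_SUBTRACT  32 138
LOAD_CONST 1     32 138 1
DUP_TOP          32 138 1 1
BINARY_ADD       32 138 2
BINARY_ADD       32 140
BINARY_SUBTRACT  -108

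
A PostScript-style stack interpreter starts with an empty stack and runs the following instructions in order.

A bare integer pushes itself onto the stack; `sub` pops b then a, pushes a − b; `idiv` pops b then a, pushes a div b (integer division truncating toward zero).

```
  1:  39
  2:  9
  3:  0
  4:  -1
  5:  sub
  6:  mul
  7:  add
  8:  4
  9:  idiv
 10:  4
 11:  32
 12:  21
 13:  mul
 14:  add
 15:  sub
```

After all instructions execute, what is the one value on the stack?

-664

39   : [39]
9    : [39, 9]
0    : [39, 9, 0]
-1   : [39, 9, 0, -1]
sub  : [39, 9, 1]
mul  : [39, 9]
add  : [48]
4    : [48, 4]
idiv : [12]
4    : [12, 4]
32   : [12, 4, 32]
21   : [12, 4, 32, 21]
mul  : [12, 4, 672]
add  : [12, 676]
sub  : [-664]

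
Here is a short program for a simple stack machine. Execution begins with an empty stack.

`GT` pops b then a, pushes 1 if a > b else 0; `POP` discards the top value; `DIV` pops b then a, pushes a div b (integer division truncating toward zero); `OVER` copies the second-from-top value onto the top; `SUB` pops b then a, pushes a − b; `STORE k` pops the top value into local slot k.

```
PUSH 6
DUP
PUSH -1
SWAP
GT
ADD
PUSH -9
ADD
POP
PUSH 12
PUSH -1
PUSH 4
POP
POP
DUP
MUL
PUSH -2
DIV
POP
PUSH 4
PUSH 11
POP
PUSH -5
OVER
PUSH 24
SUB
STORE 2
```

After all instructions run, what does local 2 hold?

-20

PUSH 6  : 6
DUP     : 6 6
PUSH -1 : 6 6 -1
SWAP    : 6 -1 6
GT      : 6 0
ADD     : 6
PUSH -9 : 6 -9
ADD     : -3
POP     : (empty)
PUSH 12 : 12
PUSH -1 : 12 -1
PUSH 4  : 12 -1 4
POP     : 12 -1
POP     : 12
DUP     : 12 12
MUL     : 144
PUSH -2 : 144 -2
DIV     : -72
POP     : (empty)
PUSH 4  : 4
PUSH 11 : 4 11
POP     : 4
PUSH -5 : 4 -5
OVER    : 4 -5 4
PUSH 24 : 4 -5 4 24
SUB     : 4 -5 -20
STORE 2 : 4 -5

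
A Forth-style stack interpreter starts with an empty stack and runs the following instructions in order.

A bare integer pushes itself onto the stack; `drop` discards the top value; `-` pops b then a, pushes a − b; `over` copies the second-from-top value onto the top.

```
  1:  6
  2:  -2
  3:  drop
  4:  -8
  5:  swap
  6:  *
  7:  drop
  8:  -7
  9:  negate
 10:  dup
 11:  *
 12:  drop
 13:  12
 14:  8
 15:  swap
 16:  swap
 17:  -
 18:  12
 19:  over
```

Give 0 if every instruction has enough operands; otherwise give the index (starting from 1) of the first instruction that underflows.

0

6       [6]
-2      [6, -2]
drop    [6]
-8      [6, -8]
swap    [-8, 6]
*       [-48]
drop    []
-7      [-7]
negate  [7]
dup     [7, 7]
*       [49]
drop    []
12      [12]
8       [12, 8]
swap    [8, 12]
swap    [12, 8]
-       [4]
12      [4, 12]
over    [4, 12, 4]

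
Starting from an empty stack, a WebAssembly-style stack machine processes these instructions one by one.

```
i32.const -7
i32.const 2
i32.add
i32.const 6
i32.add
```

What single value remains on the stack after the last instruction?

i32.const -7 : [-7]
i32.const 2  : [-7, 2]
i32.add      : [-5]
i32.const 6  : [-5, 6]
i32.add      : [1]

1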